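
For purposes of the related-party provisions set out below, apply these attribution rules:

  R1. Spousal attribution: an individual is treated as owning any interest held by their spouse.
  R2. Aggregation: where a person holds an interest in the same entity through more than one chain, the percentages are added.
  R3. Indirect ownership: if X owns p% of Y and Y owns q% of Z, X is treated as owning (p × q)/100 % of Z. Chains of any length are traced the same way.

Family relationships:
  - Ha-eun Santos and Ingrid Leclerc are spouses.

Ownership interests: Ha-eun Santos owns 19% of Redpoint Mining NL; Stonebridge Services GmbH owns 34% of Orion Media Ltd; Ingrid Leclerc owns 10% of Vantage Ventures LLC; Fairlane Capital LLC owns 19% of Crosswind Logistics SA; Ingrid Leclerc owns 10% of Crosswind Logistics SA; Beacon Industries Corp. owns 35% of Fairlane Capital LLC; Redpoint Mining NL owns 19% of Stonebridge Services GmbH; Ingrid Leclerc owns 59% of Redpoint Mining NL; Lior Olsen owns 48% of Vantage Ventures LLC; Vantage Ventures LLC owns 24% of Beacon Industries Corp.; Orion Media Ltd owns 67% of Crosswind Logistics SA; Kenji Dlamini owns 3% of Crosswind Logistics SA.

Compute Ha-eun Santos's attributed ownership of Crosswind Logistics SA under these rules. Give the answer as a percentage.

13.535596%

By spousal attribution (R1), Ha-eun Santos is treated as also owning Ingrid Leclerc's interest in Redpoint Mining NL, giving 19% + 59% = 78%.
By spousal attribution (R1), Ha-eun Santos is treated as owning Ingrid Leclerc's 10% interest in Vantage Ventures LLC.
By spousal attribution (R1), Ha-eun Santos is treated as owning Ingrid Leclerc's 10% interest in Crosswind Logistics SA.
Chain via Redpoint Mining NL → Stonebridge Services GmbH → Orion Media Ltd (R3): 78% × 19% × 34% × 67% = 3.375996% of Crosswind Logistics SA.
Chain via Vantage Ventures LLC → Beacon Industries Corp. → Fairlane Capital LLC (R3): 10% × 24% × 35% × 19% = 0.1596% of Crosswind Logistics SA.
Direct interest in Crosswind Logistics SA: 10%.
Aggregating (R2): 3.375996% + 0.1596% + 10% = 13.535596%.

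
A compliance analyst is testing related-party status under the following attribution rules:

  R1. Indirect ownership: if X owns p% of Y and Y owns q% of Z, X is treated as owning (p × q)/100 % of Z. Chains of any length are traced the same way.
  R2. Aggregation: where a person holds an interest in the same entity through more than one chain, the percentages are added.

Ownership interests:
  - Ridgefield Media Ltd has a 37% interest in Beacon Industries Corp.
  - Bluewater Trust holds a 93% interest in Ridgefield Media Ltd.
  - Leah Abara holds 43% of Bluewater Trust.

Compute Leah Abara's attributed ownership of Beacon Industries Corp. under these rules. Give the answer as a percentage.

14.7963%

Chain via Bluewater Trust → Ridgefield Media Ltd (R1): 43% × 93% × 37% = 14.7963% of Beacon Industries Corp.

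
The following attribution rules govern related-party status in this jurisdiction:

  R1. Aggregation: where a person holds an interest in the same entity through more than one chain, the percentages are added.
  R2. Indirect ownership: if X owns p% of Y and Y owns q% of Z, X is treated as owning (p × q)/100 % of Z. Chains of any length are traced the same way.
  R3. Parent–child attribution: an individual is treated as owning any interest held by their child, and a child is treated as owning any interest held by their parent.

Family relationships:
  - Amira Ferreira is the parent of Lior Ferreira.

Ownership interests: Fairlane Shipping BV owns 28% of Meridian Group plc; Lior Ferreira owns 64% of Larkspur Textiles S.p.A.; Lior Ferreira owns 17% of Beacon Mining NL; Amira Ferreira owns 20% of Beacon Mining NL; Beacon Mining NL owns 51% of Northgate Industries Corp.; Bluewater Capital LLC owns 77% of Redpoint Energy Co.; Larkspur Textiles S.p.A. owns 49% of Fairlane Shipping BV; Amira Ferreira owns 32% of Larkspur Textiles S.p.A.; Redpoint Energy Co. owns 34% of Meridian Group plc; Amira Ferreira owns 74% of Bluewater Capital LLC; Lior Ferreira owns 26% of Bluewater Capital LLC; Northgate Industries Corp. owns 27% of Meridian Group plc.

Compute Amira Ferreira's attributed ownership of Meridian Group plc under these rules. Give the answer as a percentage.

44.4461%

By parent–child attribution (R3), Amira Ferreira is treated as also owning Lior Ferreira's interest in Larkspur Textiles S.p.A, giving 32% + 64% = 96%.
By parent–child attribution (R3), Amira Ferreira is treated as also owning Lior Ferreira's interest in Beacon Mining NL, giving 20% + 17% = 37%.
By parent–child attribution (R3), Amira Ferreira is treated as also owning Lior Ferreira's interest in Bluewater Capital LLC, giving 74% + 26% = 100%.
Chain via Larkspur Textiles S.p.A. → Fairlane Shipping BV (R2): 96% × 49% × 28% = 13.1712% of Meridian Group plc.
Chain via Beacon Mining NL → Northgate Industries Corp. (R2): 37% × 51% × 27% = 5.0949% of Meridian Group plc.
Chain via Bluewater Capital LLC → Redpoint Energy Co. (R2): 100% × 77% × 34% = 26.18% of Meridian Group plc.
Aggregating (R1): 13.1712% + 5.0949% + 26.18% = 44.4461%.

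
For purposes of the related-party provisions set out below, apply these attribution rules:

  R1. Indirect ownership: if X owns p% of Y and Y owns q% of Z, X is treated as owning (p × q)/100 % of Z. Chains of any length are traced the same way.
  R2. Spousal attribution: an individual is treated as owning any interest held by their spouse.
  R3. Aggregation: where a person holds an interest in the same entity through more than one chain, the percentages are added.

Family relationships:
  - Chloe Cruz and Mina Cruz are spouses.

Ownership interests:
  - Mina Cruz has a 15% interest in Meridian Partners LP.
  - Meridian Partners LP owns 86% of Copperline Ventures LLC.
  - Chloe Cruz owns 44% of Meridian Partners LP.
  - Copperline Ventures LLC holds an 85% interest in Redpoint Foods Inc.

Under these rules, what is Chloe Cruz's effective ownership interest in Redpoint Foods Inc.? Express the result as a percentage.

43.129%

By spousal attribution (R2), Chloe Cruz is treated as also owning Mina Cruz's interest in Meridian Partners LP, giving 44% + 15% = 59%.
Chain via Meridian Partners LP → Copperline Ventures LLC (R1): 59% × 86% × 85% = 43.129% of Redpoint Foods Inc.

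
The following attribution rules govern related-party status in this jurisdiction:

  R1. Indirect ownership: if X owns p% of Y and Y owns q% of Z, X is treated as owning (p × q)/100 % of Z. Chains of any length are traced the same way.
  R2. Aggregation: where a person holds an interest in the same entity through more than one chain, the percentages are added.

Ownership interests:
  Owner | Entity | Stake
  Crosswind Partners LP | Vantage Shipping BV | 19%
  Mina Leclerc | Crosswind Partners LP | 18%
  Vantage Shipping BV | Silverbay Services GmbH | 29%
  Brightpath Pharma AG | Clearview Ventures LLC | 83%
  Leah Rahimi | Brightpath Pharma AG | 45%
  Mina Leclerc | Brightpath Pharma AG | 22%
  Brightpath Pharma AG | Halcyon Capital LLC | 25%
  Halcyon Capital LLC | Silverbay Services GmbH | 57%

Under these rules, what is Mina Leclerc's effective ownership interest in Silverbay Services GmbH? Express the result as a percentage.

Chain via Crosswind Partners LP → Vantage Shipping BV (R1): 18% × 19% × 29% = 0.9918% of Silverbay Services GmbH.
Chain via Brightpath Pharma AG → Halcyon Capital LLC (R1): 22% × 25% × 57% = 3.135% of Silverbay Services GmbH.
Aggregating (R2): 0.9918% + 3.135% = 4.1268%.

4.1268%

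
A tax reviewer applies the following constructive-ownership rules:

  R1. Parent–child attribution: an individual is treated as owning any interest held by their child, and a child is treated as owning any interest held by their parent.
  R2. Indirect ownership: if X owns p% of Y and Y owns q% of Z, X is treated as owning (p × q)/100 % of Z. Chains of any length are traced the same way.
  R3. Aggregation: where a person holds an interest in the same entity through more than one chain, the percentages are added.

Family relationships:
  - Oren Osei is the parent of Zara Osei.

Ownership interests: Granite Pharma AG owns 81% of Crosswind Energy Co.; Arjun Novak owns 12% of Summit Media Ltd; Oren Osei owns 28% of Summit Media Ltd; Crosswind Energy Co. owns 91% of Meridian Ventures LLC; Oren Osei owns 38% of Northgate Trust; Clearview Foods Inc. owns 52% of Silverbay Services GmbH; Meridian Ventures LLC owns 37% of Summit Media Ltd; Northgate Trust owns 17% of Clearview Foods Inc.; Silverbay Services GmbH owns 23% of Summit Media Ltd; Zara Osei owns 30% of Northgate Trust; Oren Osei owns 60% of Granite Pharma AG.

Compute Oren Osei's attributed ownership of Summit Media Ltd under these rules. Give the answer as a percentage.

45.746196%

By parent–child attribution (R1), Oren Osei is treated as also owning Zara Osei's interest in Northgate Trust, giving 38% + 30% = 68%.
Chain via Granite Pharma AG → Crosswind Energy Co. → Meridian Ventures LLC (R2): 60% × 81% × 91% × 37% = 16.36362% of Summit Media Ltd.
Chain via Northgate Trust → Clearview Foods Inc. → Silverbay Services GmbH (R2): 68% × 17% × 52% × 23% = 1.382576% of Summit Media Ltd.
Direct interest in Summit Media Ltd: 28%.
Aggregating (R3): 16.36362% + 1.382576% + 28% = 45.746196%.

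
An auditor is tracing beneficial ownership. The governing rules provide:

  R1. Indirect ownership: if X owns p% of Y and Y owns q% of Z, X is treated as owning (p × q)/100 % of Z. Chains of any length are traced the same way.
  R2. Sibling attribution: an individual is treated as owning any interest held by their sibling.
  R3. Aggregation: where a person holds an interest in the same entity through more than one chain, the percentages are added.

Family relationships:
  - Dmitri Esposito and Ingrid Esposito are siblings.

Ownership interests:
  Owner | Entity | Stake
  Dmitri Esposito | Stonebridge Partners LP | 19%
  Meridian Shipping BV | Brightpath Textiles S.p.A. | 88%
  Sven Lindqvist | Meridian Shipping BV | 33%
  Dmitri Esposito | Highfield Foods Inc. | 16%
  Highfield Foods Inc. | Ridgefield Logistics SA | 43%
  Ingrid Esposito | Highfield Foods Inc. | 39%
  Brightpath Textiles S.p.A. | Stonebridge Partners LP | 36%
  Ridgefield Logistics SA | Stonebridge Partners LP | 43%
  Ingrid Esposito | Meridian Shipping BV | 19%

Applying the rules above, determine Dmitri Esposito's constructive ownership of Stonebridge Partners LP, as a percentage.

35.1887%

By sibling attribution (R2), Dmitri Esposito is treated as also owning Ingrid Esposito's interest in Highfield Foods Inc, giving 16% + 39% = 55%.
By sibling attribution (R2), Dmitri Esposito is treated as owning Ingrid Esposito's 19% interest in Meridian Shipping BV.
Chain via Highfield Foods Inc. → Ridgefield Logistics SA (R1): 55% × 43% × 43% = 10.1695% of Stonebridge Partners LP.
Direct interest in Stonebridge Partners LP: 19%.
Chain via Meridian Shipping BV → Brightpath Textiles S.p.A. (R1): 19% × 88% × 36% = 6.0192% of Stonebridge Partners LP.
Aggregating (R3): 10.1695% + 19% + 6.0192% = 35.1887%.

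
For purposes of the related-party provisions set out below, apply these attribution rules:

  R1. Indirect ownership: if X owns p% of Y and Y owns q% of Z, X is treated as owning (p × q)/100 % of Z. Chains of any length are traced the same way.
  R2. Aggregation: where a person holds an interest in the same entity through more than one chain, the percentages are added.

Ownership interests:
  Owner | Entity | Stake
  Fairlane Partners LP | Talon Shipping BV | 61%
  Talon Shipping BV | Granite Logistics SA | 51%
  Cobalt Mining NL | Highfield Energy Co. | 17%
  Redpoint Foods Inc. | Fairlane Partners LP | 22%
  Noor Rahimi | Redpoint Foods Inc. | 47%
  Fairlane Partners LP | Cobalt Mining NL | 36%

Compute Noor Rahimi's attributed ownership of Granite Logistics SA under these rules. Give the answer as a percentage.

Chain via Redpoint Foods Inc. → Fairlane Partners LP → Talon Shipping BV (R1): 47% × 22% × 61% × 51% = 3.216774% of Granite Logistics SA.

3.216774%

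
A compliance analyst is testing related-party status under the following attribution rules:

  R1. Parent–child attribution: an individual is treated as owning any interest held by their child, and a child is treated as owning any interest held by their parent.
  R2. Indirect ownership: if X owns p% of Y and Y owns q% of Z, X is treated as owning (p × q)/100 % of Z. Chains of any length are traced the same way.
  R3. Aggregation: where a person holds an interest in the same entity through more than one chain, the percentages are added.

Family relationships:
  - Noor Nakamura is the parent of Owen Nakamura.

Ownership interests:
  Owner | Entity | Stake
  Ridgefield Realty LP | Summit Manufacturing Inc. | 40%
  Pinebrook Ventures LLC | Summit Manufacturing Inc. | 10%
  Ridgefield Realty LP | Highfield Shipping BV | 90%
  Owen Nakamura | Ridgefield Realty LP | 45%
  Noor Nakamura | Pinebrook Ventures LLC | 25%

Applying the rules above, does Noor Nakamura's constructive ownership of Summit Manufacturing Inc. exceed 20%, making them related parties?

By parent–child attribution (R1), Noor Nakamura is treated as owning Owen Nakamura's 45% interest in Ridgefield Realty LP.
Chain via Pinebrook Ventures LLC (R2): 25% × 10% = 2.5% of Summit Manufacturing Inc.
Chain via Ridgefield Realty LP (R2): 45% × 40% = 18% of Summit Manufacturing Inc.
Aggregating (R3): 2.5% + 18% = 20.5%.
20.5% exceeds the 20% threshold, so Noor is a related party to Summit Manufacturing Inc.

Yes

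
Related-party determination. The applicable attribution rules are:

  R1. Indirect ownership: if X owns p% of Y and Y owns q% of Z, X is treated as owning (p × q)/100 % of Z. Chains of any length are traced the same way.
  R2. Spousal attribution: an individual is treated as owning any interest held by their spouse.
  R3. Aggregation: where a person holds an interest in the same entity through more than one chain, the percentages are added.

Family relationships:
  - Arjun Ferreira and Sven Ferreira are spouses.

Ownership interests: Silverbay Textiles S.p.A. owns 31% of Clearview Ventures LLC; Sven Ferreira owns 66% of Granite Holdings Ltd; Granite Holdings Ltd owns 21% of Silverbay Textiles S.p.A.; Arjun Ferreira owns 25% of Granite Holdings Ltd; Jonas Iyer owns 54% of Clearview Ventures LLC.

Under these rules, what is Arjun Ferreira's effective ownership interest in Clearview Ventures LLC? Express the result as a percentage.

5.9241%

By spousal attribution (R2), Arjun Ferreira is treated as also owning Sven Ferreira's interest in Granite Holdings Ltd, giving 25% + 66% = 91%.
Chain via Granite Holdings Ltd → Silverbay Textiles S.p.A. (R1): 91% × 21% × 31% = 5.9241% of Clearview Ventures LLC.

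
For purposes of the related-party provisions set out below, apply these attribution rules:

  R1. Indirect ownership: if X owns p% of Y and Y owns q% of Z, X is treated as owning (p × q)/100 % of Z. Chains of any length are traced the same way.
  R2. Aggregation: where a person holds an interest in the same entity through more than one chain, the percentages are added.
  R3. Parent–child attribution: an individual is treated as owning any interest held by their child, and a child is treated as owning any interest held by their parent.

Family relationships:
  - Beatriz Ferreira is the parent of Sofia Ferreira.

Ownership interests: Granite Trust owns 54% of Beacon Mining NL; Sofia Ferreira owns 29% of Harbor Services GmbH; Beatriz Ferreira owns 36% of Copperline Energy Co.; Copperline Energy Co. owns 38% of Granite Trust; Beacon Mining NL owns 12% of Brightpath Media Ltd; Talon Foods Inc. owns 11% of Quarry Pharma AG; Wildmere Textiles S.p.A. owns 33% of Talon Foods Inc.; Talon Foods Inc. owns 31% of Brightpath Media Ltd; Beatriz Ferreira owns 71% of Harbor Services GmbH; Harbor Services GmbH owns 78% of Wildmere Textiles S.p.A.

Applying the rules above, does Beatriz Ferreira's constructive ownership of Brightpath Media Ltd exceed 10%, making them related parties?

By parent–child attribution (R3), Beatriz Ferreira is treated as also owning Sofia Ferreira's interest in Harbor Services GmbH, giving 71% + 29% = 100%.
Chain via Copperline Energy Co. → Granite Trust → Beacon Mining NL (R1): 36% × 38% × 54% × 12% = 0.886464% of Brightpath Media Ltd.
Chain via Harbor Services GmbH → Wildmere Textiles S.p.A. → Talon Foods Inc. (R1): 100% × 78% × 33% × 31% = 7.9794% of Brightpath Media Ltd.
Aggregating (R2): 0.886464% + 7.9794% = 8.865864%.
8.865864% does not exceed the 10% threshold, so Beatriz is not a related party to Brightpath Media Ltd.

No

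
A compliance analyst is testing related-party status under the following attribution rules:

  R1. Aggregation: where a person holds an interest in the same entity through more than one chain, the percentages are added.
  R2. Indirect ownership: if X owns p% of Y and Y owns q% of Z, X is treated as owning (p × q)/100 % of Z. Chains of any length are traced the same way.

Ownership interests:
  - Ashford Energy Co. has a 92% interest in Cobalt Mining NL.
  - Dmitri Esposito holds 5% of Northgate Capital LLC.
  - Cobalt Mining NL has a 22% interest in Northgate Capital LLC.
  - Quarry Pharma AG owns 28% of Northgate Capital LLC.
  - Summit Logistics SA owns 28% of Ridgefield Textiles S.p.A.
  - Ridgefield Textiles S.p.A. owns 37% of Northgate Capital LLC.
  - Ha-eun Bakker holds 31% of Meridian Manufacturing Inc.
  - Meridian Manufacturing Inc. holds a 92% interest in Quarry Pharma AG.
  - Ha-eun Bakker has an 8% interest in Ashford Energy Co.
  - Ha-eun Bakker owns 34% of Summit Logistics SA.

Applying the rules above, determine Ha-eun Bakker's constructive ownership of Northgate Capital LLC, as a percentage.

Chain via Ashford Energy Co. → Cobalt Mining NL (R2): 8% × 92% × 22% = 1.6192% of Northgate Capital LLC.
Chain via Meridian Manufacturing Inc. → Quarry Pharma AG (R2): 31% × 92% × 28% = 7.9856% of Northgate Capital LLC.
Chain via Summit Logistics SA → Ridgefield Textiles S.p.A. (R2): 34% × 28% × 37% = 3.5224% of Northgate Capital LLC.
Aggregating (R1): 1.6192% + 7.9856% + 3.5224% = 13.1272%.

13.1272%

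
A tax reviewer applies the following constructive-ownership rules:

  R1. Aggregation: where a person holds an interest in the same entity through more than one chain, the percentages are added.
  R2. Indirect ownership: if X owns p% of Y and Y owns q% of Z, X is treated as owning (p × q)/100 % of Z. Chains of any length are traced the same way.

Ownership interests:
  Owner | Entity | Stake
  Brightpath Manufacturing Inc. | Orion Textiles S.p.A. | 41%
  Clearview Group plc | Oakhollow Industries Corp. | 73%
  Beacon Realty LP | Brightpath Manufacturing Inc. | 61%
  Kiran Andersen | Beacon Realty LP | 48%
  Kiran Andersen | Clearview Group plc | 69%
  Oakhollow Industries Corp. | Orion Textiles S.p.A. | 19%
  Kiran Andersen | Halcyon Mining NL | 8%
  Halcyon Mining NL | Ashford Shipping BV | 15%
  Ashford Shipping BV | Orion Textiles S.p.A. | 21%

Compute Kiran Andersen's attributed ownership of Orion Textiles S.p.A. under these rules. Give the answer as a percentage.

Chain via Beacon Realty LP → Brightpath Manufacturing Inc. (R2): 48% × 61% × 41% = 12.0048% of Orion Textiles S.p.A.
Chain via Halcyon Mining NL → Ashford Shipping BV (R2): 8% × 15% × 21% = 0.252% of Orion Textiles S.p.A.
Chain via Clearview Group plc → Oakhollow Industries Corp. (R2): 69% × 73% × 19% = 9.5703% of Orion Textiles S.p.A.
Aggregating (R1): 12.0048% + 0.252% + 9.5703% = 21.8271%.

21.8271%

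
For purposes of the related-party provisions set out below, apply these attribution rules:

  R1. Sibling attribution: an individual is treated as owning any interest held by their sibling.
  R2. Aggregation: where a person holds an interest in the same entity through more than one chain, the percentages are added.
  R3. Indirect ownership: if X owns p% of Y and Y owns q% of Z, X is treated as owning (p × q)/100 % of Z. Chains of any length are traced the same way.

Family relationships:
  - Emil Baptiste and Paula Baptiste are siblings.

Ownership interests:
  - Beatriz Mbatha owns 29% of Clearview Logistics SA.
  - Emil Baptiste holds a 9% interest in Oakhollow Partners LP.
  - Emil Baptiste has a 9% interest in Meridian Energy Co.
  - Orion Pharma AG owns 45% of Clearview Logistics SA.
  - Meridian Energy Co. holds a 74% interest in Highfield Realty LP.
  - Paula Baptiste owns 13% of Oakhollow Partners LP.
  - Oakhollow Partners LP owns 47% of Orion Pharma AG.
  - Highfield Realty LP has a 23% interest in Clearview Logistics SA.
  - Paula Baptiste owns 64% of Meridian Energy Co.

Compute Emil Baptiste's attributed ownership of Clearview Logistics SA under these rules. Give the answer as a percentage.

17.0776%

By sibling attribution (R1), Emil Baptiste is treated as also owning Paula Baptiste's interest in Meridian Energy Co, giving 9% + 64% = 73%.
By sibling attribution (R1), Emil Baptiste is treated as also owning Paula Baptiste's interest in Oakhollow Partners LP, giving 9% + 13% = 22%.
Chain via Meridian Energy Co. → Highfield Realty LP (R3): 73% × 74% × 23% = 12.4246% of Clearview Logistics SA.
Chain via Oakhollow Partners LP → Orion Pharma AG (R3): 22% × 47% × 45% = 4.653% of Clearview Logistics SA.
Aggregating (R2): 12.4246% + 4.653% = 17.0776%.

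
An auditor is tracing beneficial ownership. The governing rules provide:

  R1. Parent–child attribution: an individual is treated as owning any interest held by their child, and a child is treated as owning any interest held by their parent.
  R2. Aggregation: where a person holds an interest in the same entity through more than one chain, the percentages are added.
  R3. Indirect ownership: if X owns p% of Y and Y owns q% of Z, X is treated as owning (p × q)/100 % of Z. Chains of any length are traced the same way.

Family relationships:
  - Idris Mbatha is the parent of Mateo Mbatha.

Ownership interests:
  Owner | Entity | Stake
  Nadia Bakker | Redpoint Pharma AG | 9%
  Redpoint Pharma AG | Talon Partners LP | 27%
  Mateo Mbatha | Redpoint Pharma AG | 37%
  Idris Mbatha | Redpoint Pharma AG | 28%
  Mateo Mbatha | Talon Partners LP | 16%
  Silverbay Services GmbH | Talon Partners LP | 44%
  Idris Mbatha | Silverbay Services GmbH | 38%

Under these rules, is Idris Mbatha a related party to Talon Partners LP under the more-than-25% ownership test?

By parent–child attribution (R1), Idris Mbatha is treated as also owning Mateo Mbatha's interest in Redpoint Pharma AG, giving 28% + 37% = 65%.
By parent–child attribution (R1), Idris Mbatha is treated as owning Mateo Mbatha's 16% interest in Talon Partners LP.
Chain via Redpoint Pharma AG (R3): 65% × 27% = 17.55% of Talon Partners LP.
Chain via Silverbay Services GmbH (R3): 38% × 44% = 16.72% of Talon Partners LP.
Direct interest in Talon Partners LP: 16%.
Aggregating (R2): 17.55% + 16.72% + 16% = 50.27%.
50.27% exceeds the 25% threshold, so Idris is a related party to Talon Partners LP.

Yes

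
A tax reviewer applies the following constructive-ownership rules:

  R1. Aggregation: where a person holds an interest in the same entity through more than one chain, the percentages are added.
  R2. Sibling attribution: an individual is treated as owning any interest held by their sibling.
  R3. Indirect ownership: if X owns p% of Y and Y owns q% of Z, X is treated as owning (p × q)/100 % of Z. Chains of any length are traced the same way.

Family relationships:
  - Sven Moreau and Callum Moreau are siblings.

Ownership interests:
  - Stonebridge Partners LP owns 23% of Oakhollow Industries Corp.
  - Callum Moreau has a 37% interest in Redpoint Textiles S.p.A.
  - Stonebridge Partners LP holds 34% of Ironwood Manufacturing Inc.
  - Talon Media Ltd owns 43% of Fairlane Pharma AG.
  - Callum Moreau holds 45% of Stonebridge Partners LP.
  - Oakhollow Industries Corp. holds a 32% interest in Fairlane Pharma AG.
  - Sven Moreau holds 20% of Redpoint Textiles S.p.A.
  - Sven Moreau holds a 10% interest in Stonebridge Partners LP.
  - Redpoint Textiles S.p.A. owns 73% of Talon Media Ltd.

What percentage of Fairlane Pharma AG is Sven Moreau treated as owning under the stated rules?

By sibling attribution (R2), Sven Moreau is treated as also owning Callum Moreau's interest in Redpoint Textiles S.p.A, giving 20% + 37% = 57%.
By sibling attribution (R2), Sven Moreau is treated as also owning Callum Moreau's interest in Stonebridge Partners LP, giving 10% + 45% = 55%.
Chain via Redpoint Textiles S.p.A. → Talon Media Ltd (R3): 57% × 73% × 43% = 17.8923% of Fairlane Pharma AG.
Chain via Stonebridge Partners LP → Oakhollow Industries Corp. (R3): 55% × 23% × 32% = 4.048% of Fairlane Pharma AG.
Aggregating (R1): 17.8923% + 4.048% = 21.9403%.

21.9403%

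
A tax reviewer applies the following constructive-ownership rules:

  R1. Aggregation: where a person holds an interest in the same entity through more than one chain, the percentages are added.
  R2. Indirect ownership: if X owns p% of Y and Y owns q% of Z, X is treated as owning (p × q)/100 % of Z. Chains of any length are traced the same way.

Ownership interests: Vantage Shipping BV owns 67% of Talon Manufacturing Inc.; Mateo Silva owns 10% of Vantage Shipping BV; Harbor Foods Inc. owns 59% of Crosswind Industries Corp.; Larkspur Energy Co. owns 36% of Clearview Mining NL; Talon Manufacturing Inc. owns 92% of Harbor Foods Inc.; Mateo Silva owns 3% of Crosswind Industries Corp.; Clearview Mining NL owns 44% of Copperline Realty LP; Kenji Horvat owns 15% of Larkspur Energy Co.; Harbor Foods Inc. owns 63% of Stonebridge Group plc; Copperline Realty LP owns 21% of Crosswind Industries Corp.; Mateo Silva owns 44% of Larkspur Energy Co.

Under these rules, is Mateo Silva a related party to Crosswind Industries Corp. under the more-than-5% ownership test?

Chain via Vantage Shipping BV → Talon Manufacturing Inc. → Harbor Foods Inc. (R2): 10% × 67% × 92% × 59% = 3.63676% of Crosswind Industries Corp.
Chain via Larkspur Energy Co. → Clearview Mining NL → Copperline Realty LP (R2): 44% × 36% × 44% × 21% = 1.463616% of Crosswind Industries Corp.
Direct interest in Crosswind Industries Corp: 3%.
Aggregating (R1): 3.63676% + 1.463616% + 3% = 8.100376%.
8.100376% exceeds the 5% threshold, so Mateo is a related party to Crosswind Industries Corp.

Yes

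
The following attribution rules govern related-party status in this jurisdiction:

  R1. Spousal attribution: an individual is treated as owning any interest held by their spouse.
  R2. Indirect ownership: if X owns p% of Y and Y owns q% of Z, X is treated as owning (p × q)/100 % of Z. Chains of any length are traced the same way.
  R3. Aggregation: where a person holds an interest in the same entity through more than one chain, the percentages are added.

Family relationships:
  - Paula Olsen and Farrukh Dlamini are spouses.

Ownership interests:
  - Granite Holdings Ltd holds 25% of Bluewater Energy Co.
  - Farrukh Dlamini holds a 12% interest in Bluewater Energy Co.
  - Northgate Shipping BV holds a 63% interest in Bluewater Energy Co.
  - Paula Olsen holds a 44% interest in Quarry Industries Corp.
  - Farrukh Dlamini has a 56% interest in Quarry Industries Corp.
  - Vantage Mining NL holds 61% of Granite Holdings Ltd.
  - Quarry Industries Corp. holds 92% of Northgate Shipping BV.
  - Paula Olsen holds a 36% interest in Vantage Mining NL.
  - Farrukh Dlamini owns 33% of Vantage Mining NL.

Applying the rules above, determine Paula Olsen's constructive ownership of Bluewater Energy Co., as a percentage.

80.4825%

By spousal attribution (R1), Paula Olsen is treated as also owning Farrukh Dlamini's interest in Vantage Mining NL, giving 36% + 33% = 69%.
By spousal attribution (R1), Paula Olsen is treated as also owning Farrukh Dlamini's interest in Quarry Industries Corp, giving 44% + 56% = 100%.
By spousal attribution (R1), Paula Olsen is treated as owning Farrukh Dlamini's 12% interest in Bluewater Energy Co.
Chain via Vantage Mining NL → Granite Holdings Ltd (R2): 69% × 61% × 25% = 10.5225% of Bluewater Energy Co.
Chain via Quarry Industries Corp. → Northgate Shipping BV (R2): 100% × 92% × 63% = 57.96% of Bluewater Energy Co.
Direct interest in Bluewater Energy Co: 12%.
Aggregating (R3): 10.5225% + 57.96% + 12% = 80.4825%.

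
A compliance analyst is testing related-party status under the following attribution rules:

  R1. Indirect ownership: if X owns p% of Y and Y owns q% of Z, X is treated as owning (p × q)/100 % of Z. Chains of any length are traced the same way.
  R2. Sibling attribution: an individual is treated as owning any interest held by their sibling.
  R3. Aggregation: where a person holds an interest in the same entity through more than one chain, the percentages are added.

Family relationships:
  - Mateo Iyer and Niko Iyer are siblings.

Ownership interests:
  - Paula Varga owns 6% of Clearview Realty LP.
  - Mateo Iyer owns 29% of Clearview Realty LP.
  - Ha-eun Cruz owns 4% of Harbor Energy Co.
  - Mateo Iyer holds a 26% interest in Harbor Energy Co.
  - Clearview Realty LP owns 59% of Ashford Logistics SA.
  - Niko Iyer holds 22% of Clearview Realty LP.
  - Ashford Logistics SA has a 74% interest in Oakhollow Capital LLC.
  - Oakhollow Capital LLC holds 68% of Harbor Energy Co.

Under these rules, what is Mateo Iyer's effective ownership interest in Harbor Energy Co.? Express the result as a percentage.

By sibling attribution (R2), Mateo Iyer is treated as also owning Niko Iyer's interest in Clearview Realty LP, giving 29% + 22% = 51%.
Chain via Clearview Realty LP → Ashford Logistics SA → Oakhollow Capital LLC (R1): 51% × 59% × 74% × 68% = 15.141288% of Harbor Energy Co.
Direct interest in Harbor Energy Co: 26%.
Aggregating (R3): 15.141288% + 26% = 41.141288%.

41.141288%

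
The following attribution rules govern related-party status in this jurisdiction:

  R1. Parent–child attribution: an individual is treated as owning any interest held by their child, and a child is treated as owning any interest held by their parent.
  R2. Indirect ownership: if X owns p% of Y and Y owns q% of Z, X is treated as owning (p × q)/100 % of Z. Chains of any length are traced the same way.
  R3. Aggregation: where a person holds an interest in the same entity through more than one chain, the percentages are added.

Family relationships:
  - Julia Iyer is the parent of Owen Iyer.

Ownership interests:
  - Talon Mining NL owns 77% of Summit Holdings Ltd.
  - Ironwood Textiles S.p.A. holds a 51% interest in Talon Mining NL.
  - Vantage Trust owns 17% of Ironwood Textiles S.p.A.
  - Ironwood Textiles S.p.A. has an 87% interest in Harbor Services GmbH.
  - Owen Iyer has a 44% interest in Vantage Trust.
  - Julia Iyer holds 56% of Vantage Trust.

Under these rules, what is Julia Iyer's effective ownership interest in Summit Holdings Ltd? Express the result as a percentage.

6.6759%

By parent–child attribution (R1), Julia Iyer is treated as also owning Owen Iyer's interest in Vantage Trust, giving 56% + 44% = 100%.
Chain via Vantage Trust → Ironwood Textiles S.p.A. → Talon Mining NL (R2): 100% × 17% × 51% × 77% = 6.6759% of Summit Holdings Ltd.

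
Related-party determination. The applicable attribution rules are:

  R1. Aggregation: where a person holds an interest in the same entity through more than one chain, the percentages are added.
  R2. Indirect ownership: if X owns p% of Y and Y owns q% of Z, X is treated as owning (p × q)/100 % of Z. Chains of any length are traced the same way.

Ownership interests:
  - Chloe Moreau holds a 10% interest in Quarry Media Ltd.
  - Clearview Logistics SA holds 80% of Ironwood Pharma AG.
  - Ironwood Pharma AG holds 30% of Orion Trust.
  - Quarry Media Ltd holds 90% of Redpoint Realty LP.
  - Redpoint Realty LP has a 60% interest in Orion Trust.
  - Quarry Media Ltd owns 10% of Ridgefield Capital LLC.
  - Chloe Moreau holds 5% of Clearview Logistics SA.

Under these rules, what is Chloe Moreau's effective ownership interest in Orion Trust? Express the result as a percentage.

Chain via Quarry Media Ltd → Redpoint Realty LP (R2): 10% × 90% × 60% = 5.4% of Orion Trust.
Chain via Clearview Logistics SA → Ironwood Pharma AG (R2): 5% × 80% × 30% = 1.2% of Orion Trust.
Aggregating (R1): 5.4% + 1.2% = 6.6%.

6.6%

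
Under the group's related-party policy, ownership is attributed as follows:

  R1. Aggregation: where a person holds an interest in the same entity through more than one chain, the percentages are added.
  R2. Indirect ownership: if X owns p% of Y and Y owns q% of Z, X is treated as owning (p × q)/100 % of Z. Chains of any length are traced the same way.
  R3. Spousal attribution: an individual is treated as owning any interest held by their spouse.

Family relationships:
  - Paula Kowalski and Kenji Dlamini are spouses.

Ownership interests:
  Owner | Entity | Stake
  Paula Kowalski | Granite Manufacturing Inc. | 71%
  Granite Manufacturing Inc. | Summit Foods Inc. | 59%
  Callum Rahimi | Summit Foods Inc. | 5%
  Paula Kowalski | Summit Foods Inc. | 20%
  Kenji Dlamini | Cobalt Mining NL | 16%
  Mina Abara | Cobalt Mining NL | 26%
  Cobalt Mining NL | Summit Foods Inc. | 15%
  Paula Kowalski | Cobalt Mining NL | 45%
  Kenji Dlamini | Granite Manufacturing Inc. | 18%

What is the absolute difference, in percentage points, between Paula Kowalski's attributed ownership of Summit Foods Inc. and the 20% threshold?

By spousal attribution (R3), Paula Kowalski is treated as also owning Kenji Dlamini's interest in Cobalt Mining NL, giving 45% + 16% = 61%.
By spousal attribution (R3), Paula Kowalski is treated as also owning Kenji Dlamini's interest in Granite Manufacturing Inc, giving 71% + 18% = 89%.
Chain via Cobalt Mining NL (R2): 61% × 15% = 9.15% of Summit Foods Inc.
Chain via Granite Manufacturing Inc. (R2): 89% × 59% = 52.51% of Summit Foods Inc.
Direct interest in Summit Foods Inc: 20%.
Aggregating (R1): 9.15% + 52.51% + 20% = 81.66%.
81.66% exceeds the 20% threshold by 61.66 percentage points.

61.66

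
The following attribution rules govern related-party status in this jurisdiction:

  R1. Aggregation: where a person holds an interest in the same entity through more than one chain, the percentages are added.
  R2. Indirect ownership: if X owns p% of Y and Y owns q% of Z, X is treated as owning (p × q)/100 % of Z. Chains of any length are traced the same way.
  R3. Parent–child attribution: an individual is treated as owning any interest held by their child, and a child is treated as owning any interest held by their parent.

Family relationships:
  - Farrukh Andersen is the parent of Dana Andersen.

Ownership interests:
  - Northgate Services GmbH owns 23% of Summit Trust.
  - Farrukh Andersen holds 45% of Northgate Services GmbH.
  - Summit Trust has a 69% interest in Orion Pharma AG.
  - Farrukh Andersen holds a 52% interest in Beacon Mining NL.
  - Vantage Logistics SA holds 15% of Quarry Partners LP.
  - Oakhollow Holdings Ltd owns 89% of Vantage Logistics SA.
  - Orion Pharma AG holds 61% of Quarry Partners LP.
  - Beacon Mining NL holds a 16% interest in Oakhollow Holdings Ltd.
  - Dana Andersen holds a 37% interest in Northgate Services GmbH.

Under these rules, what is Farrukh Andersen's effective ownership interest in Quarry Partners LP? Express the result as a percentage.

9.048894%

By parent–child attribution (R3), Farrukh Andersen is treated as also owning Dana Andersen's interest in Northgate Services GmbH, giving 45% + 37% = 82%.
Chain via Beacon Mining NL → Oakhollow Holdings Ltd → Vantage Logistics SA (R2): 52% × 16% × 89% × 15% = 1.11072% of Quarry Partners LP.
Chain via Northgate Services GmbH → Summit Trust → Orion Pharma AG (R2): 82% × 23% × 69% × 61% = 7.938174% of Quarry Partners LP.
Aggregating (R1): 1.11072% + 7.938174% = 9.048894%.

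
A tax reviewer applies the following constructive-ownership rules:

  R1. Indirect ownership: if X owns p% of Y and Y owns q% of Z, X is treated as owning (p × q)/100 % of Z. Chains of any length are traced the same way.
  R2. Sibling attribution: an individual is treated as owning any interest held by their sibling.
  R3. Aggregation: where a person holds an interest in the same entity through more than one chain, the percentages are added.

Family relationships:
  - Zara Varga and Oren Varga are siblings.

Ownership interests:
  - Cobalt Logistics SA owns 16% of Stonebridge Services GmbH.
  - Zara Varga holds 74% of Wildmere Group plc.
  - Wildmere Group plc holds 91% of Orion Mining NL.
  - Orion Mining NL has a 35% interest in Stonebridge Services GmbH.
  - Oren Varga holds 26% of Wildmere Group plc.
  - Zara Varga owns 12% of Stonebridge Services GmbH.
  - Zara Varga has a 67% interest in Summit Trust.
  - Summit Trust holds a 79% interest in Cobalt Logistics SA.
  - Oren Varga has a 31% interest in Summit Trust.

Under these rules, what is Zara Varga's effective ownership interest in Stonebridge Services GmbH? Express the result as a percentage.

56.2372%

By sibling attribution (R2), Zara Varga is treated as also owning Oren Varga's interest in Summit Trust, giving 67% + 31% = 98%.
By sibling attribution (R2), Zara Varga is treated as also owning Oren Varga's interest in Wildmere Group plc, giving 74% + 26% = 100%.
Chain via Summit Trust → Cobalt Logistics SA (R1): 98% × 79% × 16% = 12.3872% of Stonebridge Services GmbH.
Chain via Wildmere Group plc → Orion Mining NL (R1): 100% × 91% × 35% = 31.85% of Stonebridge Services GmbH.
Direct interest in Stonebridge Services GmbH: 12%.
Aggregating (R3): 12.3872% + 31.85% + 12% = 56.2372%.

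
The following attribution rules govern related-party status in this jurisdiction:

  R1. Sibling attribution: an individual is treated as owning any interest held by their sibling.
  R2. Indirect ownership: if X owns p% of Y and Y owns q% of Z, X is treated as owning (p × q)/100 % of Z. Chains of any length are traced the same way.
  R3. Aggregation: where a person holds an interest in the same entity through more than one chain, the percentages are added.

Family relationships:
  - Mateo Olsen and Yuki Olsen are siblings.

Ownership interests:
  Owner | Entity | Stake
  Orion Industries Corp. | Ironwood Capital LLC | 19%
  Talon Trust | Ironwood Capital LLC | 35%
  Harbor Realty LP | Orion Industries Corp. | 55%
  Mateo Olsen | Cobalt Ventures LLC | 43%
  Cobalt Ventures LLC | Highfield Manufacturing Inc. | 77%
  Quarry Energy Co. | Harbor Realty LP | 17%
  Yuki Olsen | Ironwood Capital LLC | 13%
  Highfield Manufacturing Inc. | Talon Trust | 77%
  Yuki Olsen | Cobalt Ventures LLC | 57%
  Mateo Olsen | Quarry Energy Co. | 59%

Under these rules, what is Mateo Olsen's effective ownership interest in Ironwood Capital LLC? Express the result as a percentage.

34.799635%

By sibling attribution (R1), Mateo Olsen is treated as also owning Yuki Olsen's interest in Cobalt Ventures LLC, giving 43% + 57% = 100%.
By sibling attribution (R1), Mateo Olsen is treated as owning Yuki Olsen's 13% interest in Ironwood Capital LLC.
Chain via Quarry Energy Co. → Harbor Realty LP → Orion Industries Corp. (R2): 59% × 17% × 55% × 19% = 1.048135% of Ironwood Capital LLC.
Chain via Cobalt Ventures LLC → Highfield Manufacturing Inc. → Talon Trust (R2): 100% × 77% × 77% × 35% = 20.7515% of Ironwood Capital LLC.
Direct interest in Ironwood Capital LLC: 13%.
Aggregating (R3): 1.048135% + 20.7515% + 13% = 34.799635%.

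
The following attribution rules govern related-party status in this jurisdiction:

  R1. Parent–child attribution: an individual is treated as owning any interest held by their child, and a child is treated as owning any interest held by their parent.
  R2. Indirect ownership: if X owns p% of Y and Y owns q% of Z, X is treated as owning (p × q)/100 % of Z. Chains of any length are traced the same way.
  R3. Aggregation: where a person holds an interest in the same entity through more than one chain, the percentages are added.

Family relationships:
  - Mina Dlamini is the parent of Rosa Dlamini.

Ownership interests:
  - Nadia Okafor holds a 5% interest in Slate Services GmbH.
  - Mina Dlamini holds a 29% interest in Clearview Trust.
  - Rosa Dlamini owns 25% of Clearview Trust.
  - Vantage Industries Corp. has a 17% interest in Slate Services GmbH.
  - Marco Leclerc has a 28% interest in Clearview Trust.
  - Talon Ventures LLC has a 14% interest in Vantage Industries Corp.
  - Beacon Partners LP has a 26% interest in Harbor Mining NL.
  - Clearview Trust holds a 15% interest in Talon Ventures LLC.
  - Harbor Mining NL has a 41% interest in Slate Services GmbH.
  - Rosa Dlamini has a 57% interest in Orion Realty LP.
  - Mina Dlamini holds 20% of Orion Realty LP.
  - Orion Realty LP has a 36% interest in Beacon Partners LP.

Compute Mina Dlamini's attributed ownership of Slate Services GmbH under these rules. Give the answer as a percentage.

By parent–child attribution (R1), Mina Dlamini is treated as also owning Rosa Dlamini's interest in Orion Realty LP, giving 20% + 57% = 77%.
By parent–child attribution (R1), Mina Dlamini is treated as also owning Rosa Dlamini's interest in Clearview Trust, giving 29% + 25% = 54%.
Chain via Orion Realty LP → Beacon Partners LP → Harbor Mining NL (R2): 77% × 36% × 26% × 41% = 2.954952% of Slate Services GmbH.
Chain via Clearview Trust → Talon Ventures LLC → Vantage Industries Corp. (R2): 54% × 15% × 14% × 17% = 0.19278% of Slate Services GmbH.
Aggregating (R3): 2.954952% + 0.19278% = 3.147732%.

3.147732%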